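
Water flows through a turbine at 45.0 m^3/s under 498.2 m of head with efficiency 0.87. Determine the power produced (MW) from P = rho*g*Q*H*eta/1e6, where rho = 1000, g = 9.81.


P = 1000 * 9.81 * 45.0 * 498.2 * 0.87 / 1e6 = 191.3394 MW


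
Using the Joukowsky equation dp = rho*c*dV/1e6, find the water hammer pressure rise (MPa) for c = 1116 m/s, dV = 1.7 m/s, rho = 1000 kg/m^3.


dp = 1000 * 1116 * 1.7 / 1e6 = 1.8972 MPa


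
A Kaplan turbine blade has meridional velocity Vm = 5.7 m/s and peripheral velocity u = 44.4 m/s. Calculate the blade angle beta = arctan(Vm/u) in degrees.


beta = arctan(5.7 / 44.4) = 7.3155 degrees


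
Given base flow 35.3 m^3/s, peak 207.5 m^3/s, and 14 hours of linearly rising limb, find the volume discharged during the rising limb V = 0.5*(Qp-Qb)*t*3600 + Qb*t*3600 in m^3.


V = 0.5*(207.5 - 35.3)*14*3600 + 35.3*14*3600 = 6.1186e+06 m^3


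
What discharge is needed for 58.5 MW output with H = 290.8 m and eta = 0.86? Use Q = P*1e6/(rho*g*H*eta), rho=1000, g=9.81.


Q = 58.5 * 1e6 / (1000 * 9.81 * 290.8 * 0.86) = 23.8448 m^3/s


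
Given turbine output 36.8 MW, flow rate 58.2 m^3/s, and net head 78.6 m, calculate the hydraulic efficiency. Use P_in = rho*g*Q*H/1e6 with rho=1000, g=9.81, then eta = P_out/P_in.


P_in = 1000 * 9.81 * 58.2 * 78.6 / 1e6 = 44.8760 MW
eta = 36.8 / 44.8760 = 0.8200


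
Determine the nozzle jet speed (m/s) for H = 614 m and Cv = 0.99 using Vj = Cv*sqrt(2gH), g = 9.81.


Vj = 0.99 * sqrt(2*9.81*614) = 108.6598 m/s


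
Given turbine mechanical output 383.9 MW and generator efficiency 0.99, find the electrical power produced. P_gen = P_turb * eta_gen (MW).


P_gen = 383.9 * 0.99 = 380.0610 MW


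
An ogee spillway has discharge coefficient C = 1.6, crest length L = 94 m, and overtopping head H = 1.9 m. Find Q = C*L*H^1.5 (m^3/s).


Q = 1.6 * 94 * 1.9^1.5 = 393.8930 m^3/s


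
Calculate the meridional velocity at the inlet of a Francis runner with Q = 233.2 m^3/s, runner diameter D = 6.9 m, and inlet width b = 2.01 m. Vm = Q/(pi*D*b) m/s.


Vm = 233.2 / (pi * 6.9 * 2.01) = 5.3522 m/s


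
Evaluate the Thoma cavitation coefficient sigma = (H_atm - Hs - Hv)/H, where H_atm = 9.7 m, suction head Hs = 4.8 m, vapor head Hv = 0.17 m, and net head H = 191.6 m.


sigma = (9.7 - 4.8 - 0.17) / 191.6 = 0.0247


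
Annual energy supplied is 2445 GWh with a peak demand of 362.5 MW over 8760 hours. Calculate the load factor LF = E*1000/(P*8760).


LF = 2445 * 1000 / (362.5 * 8760) = 0.7700


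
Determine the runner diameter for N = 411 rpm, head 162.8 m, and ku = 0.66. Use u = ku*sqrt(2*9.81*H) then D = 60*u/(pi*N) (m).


u = 0.66 * sqrt(2*9.81*162.8) = 37.3010 m/s
D = 60 * 37.3010 / (pi * 411) = 1.7333 m


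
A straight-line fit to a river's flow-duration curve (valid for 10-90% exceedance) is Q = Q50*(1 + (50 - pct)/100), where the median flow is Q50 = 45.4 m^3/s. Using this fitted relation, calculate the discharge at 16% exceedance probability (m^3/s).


Q = 45.4 * (1 + (50 - 16)/100) = 60.8360 m^3/s


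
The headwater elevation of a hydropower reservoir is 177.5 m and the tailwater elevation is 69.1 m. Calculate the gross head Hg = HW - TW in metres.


Hg = 177.5 - 69.1 = 108.4000 m


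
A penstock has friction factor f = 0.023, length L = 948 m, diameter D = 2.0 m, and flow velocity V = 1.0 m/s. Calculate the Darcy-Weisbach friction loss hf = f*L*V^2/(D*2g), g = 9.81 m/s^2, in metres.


hf = 0.023 * 948 * 1.0^2 / (2.0 * 2 * 9.81) = 0.5557 m


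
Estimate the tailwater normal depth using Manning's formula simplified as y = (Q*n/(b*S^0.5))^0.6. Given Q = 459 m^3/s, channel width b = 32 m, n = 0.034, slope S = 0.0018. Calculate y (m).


y = (459 * 0.034 / (32 * 0.0018^0.5))^0.6 = 4.3282 m


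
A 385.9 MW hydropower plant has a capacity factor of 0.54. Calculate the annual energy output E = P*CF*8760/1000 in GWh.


E = 385.9 * 0.54 * 8760 / 1000 = 1825.4614 GWh


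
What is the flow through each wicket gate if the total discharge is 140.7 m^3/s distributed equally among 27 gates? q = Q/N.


q = 140.7 / 27 = 5.2111 m^3/s


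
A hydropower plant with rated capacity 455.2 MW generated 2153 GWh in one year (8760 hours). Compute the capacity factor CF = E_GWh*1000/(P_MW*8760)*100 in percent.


CF = 2153 * 1000 / (455.2 * 8760) * 100 = 53.9930 %


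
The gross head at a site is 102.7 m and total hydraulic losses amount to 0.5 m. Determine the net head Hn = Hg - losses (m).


Hn = 102.7 - 0.5 = 102.2000 m


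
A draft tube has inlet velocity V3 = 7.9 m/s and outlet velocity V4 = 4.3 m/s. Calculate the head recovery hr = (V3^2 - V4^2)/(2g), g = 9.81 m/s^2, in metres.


hr = (7.9^2 - 4.3^2) / (2*9.81) = 2.2385 m


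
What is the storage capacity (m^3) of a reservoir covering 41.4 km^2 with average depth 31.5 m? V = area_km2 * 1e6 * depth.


V = 41.4 * 1e6 * 31.5 = 1.3041e+09 m^3


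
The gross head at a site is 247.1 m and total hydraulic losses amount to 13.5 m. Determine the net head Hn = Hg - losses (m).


Hn = 247.1 - 13.5 = 233.6000 m


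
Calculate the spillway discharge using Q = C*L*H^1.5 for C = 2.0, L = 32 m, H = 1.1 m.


Q = 2.0 * 32 * 1.1^1.5 = 73.8361 m^3/s


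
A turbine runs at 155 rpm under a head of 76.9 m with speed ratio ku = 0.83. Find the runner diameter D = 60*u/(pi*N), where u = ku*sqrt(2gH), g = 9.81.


u = 0.83 * sqrt(2*9.81*76.9) = 32.2397 m/s
D = 60 * 32.2397 / (pi * 155) = 3.9725 m


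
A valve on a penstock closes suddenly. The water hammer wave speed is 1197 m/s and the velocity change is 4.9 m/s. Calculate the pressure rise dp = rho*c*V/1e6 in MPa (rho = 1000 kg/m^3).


dp = 1000 * 1197 * 4.9 / 1e6 = 5.8653 MPa


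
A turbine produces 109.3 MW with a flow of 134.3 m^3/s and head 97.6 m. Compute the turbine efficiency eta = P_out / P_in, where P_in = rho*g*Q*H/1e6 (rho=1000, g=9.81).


P_in = 1000 * 9.81 * 134.3 * 97.6 / 1e6 = 128.5863 MW
eta = 109.3 / 128.5863 = 0.8500


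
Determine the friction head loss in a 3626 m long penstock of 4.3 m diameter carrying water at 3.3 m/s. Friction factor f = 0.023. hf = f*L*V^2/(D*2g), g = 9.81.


hf = 0.023 * 3626 * 3.3^2 / (4.3 * 2 * 9.81) = 10.7651 m


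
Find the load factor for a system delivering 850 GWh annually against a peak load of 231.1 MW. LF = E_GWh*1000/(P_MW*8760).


LF = 850 * 1000 / (231.1 * 8760) = 0.4199


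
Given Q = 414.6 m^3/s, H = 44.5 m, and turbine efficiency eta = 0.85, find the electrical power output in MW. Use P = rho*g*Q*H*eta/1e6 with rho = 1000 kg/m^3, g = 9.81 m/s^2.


P = 1000 * 9.81 * 414.6 * 44.5 * 0.85 / 1e6 = 153.8428 MW


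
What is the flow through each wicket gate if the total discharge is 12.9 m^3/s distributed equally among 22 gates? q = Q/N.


q = 12.9 / 22 = 0.5864 m^3/s


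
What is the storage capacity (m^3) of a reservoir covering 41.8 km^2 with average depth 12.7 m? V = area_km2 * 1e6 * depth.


V = 41.8 * 1e6 * 12.7 = 5.3086e+08 m^3


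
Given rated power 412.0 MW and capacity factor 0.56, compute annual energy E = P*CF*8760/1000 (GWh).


E = 412.0 * 0.56 * 8760 / 1000 = 2021.1072 GWh


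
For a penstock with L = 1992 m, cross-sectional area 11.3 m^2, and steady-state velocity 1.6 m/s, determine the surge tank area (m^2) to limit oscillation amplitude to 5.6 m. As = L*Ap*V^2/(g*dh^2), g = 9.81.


As = 1992 * 11.3 * 1.6^2 / (9.81 * 5.6^2) = 187.3107 m^2


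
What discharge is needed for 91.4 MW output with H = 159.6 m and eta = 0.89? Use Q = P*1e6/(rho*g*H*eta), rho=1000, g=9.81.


Q = 91.4 * 1e6 / (1000 * 9.81 * 159.6 * 0.89) = 65.5925 m^3/s


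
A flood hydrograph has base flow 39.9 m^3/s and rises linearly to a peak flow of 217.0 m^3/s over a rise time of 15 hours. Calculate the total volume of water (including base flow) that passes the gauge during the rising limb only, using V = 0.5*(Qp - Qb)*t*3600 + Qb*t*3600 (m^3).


V = 0.5*(217.0 - 39.9)*15*3600 + 39.9*15*3600 = 6.9363e+06 m^3


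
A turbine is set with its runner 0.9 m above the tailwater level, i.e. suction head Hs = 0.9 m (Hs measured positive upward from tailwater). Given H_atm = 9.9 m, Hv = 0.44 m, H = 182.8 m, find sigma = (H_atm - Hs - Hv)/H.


sigma = (9.9 - 0.9 - 0.44) / 182.8 = 0.0468


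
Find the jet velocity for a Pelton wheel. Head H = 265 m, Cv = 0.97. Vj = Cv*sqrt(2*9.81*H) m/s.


Vj = 0.97 * sqrt(2*9.81*265) = 69.9430 m/s


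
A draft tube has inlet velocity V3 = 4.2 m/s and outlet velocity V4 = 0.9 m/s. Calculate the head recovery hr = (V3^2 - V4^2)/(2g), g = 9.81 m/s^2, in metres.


hr = (4.2^2 - 0.9^2) / (2*9.81) = 0.8578 m


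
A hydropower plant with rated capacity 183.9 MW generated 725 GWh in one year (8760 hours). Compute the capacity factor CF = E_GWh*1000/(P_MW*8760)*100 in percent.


CF = 725 * 1000 / (183.9 * 8760) * 100 = 45.0041 %


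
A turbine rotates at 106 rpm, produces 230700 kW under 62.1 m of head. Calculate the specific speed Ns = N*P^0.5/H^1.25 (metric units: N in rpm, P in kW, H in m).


Ns = 106 * 230700^0.5 / 62.1^1.25 = 292.0553


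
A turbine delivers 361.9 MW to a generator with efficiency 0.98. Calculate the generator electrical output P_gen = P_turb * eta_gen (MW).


P_gen = 361.9 * 0.98 = 354.6620 MW


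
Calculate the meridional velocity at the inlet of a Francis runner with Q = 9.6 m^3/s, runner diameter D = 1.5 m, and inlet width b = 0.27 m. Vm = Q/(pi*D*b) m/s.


Vm = 9.6 / (pi * 1.5 * 0.27) = 7.5451 m/s


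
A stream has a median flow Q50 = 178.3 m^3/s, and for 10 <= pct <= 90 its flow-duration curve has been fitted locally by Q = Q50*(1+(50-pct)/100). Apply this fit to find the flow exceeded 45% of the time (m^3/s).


Q = 178.3 * (1 + (50 - 45)/100) = 187.2150 m^3/s


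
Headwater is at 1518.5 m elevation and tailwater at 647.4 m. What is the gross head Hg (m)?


Hg = 1518.5 - 647.4 = 871.1000 m


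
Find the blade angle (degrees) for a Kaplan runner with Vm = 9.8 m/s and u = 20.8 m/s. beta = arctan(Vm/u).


beta = arctan(9.8 / 20.8) = 25.2276 degrees


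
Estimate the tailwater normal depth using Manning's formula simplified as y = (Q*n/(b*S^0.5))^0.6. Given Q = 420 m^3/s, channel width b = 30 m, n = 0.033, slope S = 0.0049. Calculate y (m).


y = (420 * 0.033 / (30 * 0.0049^0.5))^0.6 = 3.1026 m


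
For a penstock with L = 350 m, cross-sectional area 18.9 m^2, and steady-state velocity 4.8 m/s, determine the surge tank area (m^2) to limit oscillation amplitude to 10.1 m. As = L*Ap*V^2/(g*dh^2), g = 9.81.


As = 350 * 18.9 * 4.8^2 / (9.81 * 10.1^2) = 152.3002 m^2


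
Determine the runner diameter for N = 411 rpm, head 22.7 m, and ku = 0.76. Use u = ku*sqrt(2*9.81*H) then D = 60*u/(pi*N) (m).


u = 0.76 * sqrt(2*9.81*22.7) = 16.0390 m/s
D = 60 * 16.0390 / (pi * 411) = 0.7453 m


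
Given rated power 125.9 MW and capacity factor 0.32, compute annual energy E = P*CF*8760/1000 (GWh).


E = 125.9 * 0.32 * 8760 / 1000 = 352.9229 GWh


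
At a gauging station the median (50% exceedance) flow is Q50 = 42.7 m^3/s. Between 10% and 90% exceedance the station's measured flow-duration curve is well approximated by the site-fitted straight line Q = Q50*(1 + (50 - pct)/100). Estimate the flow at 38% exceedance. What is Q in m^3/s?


Q = 42.7 * (1 + (50 - 38)/100) = 47.8240 m^3/s


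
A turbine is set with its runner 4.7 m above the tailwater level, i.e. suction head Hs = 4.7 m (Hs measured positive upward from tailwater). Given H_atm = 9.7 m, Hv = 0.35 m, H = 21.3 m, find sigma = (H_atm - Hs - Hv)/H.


sigma = (9.7 - 4.7 - 0.35) / 21.3 = 0.2183


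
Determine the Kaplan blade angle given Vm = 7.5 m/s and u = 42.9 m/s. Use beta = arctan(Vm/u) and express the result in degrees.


beta = arctan(7.5 / 42.9) = 9.9165 degrees


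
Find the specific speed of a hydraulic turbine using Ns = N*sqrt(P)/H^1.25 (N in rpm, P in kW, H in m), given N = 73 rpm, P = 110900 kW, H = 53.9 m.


Ns = 73 * 110900^0.5 / 53.9^1.25 = 166.4572


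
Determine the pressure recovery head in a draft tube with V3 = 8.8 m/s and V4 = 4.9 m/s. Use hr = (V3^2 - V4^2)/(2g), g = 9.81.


hr = (8.8^2 - 4.9^2) / (2*9.81) = 2.7232 m


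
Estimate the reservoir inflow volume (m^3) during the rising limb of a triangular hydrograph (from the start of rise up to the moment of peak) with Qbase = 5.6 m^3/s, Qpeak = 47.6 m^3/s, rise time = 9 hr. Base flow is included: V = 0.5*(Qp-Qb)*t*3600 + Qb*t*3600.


V = 0.5*(47.6 - 5.6)*9*3600 + 5.6*9*3600 = 861840.0000 m^3


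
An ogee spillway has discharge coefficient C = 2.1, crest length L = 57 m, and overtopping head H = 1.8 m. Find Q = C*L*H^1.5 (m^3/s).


Q = 2.1 * 57 * 1.8^1.5 = 289.0699 m^3/s


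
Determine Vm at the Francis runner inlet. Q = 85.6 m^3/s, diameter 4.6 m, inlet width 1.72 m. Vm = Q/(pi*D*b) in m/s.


Vm = 85.6 / (pi * 4.6 * 1.72) = 3.4438 m/s


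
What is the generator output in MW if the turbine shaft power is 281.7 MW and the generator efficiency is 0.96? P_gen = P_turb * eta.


P_gen = 281.7 * 0.96 = 270.4320 MW


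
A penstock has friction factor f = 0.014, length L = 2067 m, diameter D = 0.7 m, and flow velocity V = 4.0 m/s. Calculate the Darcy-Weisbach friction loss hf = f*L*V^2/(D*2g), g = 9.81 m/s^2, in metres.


hf = 0.014 * 2067 * 4.0^2 / (0.7 * 2 * 9.81) = 33.7125 m


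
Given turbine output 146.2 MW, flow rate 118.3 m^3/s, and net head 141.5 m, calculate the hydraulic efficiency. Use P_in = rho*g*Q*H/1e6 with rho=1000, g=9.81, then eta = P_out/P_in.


P_in = 1000 * 9.81 * 118.3 * 141.5 / 1e6 = 164.2140 MW
eta = 146.2 / 164.2140 = 0.8903


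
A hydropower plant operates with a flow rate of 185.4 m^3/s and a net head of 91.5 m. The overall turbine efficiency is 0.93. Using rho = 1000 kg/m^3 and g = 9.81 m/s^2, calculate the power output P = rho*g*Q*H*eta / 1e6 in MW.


P = 1000 * 9.81 * 185.4 * 91.5 * 0.93 / 1e6 = 154.7686 MW


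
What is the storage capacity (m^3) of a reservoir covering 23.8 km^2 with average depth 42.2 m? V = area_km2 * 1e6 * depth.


V = 23.8 * 1e6 * 42.2 = 1.0044e+09 m^3


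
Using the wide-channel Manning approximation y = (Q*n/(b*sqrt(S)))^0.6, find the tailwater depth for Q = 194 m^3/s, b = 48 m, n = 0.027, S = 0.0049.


y = (194 * 0.027 / (48 * 0.0049^0.5))^0.6 = 1.3053 m


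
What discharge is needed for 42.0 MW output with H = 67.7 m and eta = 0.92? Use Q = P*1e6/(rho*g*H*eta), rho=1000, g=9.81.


Q = 42.0 * 1e6 / (1000 * 9.81 * 67.7 * 0.92) = 68.7391 m^3/s


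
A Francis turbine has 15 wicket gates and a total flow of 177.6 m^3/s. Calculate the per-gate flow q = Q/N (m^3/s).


q = 177.6 / 15 = 11.8400 m^3/s


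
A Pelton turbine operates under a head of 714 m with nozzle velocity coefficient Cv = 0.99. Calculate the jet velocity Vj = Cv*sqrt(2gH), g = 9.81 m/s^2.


Vj = 0.99 * sqrt(2*9.81*714) = 117.1747 m/s


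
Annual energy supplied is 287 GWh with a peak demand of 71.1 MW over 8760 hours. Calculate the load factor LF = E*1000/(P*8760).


LF = 287 * 1000 / (71.1 * 8760) = 0.4608


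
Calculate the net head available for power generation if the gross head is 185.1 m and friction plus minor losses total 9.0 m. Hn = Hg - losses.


Hn = 185.1 - 9.0 = 176.1000 m


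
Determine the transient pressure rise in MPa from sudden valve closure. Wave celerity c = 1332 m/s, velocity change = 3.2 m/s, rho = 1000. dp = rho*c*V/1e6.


dp = 1000 * 1332 * 3.2 / 1e6 = 4.2624 MPa


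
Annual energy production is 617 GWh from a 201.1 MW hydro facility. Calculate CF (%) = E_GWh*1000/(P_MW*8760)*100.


CF = 617 * 1000 / (201.1 * 8760) * 100 = 35.0243 %


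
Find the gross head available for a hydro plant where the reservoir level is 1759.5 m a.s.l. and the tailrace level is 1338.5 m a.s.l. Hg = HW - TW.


Hg = 1759.5 - 1338.5 = 421.0000 m


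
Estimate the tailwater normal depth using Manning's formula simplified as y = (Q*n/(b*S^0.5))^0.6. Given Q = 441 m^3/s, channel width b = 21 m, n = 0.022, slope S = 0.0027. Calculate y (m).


y = (441 * 0.022 / (21 * 0.0027^0.5))^0.6 = 3.7100 m


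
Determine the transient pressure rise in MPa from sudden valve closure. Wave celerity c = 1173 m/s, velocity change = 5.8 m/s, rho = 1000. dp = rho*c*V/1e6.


dp = 1000 * 1173 * 5.8 / 1e6 = 6.8034 MPa


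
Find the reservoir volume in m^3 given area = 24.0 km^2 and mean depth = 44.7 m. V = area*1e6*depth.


V = 24.0 * 1e6 * 44.7 = 1.0728e+09 m^3


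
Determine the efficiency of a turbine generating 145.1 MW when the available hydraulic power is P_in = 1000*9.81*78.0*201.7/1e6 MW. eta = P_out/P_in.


P_in = 1000 * 9.81 * 78.0 * 201.7 / 1e6 = 154.3368 MW
eta = 145.1 / 154.3368 = 0.9402


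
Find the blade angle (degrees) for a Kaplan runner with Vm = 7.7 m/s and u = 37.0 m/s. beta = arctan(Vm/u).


beta = arctan(7.7 / 37.0) = 11.7559 degrees


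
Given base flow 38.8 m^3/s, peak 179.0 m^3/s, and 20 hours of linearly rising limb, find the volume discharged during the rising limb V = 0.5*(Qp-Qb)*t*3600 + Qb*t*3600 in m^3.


V = 0.5*(179.0 - 38.8)*20*3600 + 38.8*20*3600 = 7.8408e+06 m^3


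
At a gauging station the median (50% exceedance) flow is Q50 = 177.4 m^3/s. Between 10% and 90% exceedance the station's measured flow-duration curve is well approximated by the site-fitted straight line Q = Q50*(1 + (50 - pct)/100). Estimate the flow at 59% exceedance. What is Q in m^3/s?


Q = 177.4 * (1 + (50 - 59)/100) = 161.4340 m^3/s


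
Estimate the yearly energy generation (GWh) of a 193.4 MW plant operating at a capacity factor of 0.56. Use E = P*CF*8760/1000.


E = 193.4 * 0.56 * 8760 / 1000 = 948.7430 GWh


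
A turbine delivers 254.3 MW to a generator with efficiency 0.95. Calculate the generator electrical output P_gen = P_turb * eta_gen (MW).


P_gen = 254.3 * 0.95 = 241.5850 MW


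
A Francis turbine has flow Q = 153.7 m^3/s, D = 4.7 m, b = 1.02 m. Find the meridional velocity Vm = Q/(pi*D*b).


Vm = 153.7 / (pi * 4.7 * 1.02) = 10.2053 m/s


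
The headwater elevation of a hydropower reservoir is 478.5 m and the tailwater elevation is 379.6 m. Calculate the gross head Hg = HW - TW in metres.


Hg = 478.5 - 379.6 = 98.9000 m


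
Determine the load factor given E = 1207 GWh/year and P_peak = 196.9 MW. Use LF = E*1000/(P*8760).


LF = 1207 * 1000 / (196.9 * 8760) = 0.6998


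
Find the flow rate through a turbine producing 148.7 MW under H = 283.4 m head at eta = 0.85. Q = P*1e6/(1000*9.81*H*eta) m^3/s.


Q = 148.7 * 1e6 / (1000 * 9.81 * 283.4 * 0.85) = 62.9250 m^3/s


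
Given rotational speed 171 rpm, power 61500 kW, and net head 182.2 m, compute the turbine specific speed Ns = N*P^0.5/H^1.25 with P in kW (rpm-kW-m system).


Ns = 171 * 61500^0.5 / 182.2^1.25 = 63.3502


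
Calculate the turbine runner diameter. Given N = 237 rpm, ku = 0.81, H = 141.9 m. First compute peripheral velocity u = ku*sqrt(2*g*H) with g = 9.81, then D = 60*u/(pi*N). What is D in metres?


u = 0.81 * sqrt(2*9.81*141.9) = 42.7391 m/s
D = 60 * 42.7391 / (pi * 237) = 3.4441 m


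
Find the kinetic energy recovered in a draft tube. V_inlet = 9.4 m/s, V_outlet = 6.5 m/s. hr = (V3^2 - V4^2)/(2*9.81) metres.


hr = (9.4^2 - 6.5^2) / (2*9.81) = 2.3502 m


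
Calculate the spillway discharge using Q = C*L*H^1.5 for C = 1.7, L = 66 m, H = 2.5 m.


Q = 1.7 * 66 * 2.5^1.5 = 443.5094 m^3/s


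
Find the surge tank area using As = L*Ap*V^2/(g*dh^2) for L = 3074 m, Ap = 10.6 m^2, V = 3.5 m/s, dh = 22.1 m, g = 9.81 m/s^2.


As = 3074 * 10.6 * 3.5^2 / (9.81 * 22.1^2) = 83.3091 m^2


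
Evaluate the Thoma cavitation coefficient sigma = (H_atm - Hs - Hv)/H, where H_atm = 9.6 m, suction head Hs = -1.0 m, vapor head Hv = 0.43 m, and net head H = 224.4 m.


sigma = (9.6 - (-1.0) - 0.43) / 224.4 = 0.0453


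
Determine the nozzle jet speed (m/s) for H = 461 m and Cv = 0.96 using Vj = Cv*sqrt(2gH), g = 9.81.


Vj = 0.96 * sqrt(2*9.81*461) = 91.3001 m/s


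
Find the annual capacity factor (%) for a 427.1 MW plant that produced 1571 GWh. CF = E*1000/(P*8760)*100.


CF = 1571 * 1000 / (427.1 * 8760) * 100 = 41.9897 %


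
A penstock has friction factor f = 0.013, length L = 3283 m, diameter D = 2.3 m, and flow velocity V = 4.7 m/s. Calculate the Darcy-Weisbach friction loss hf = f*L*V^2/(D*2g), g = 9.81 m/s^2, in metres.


hf = 0.013 * 3283 * 4.7^2 / (2.3 * 2 * 9.81) = 20.8921 m


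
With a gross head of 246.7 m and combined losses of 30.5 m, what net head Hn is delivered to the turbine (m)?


Hn = 246.7 - 30.5 = 216.2000 m


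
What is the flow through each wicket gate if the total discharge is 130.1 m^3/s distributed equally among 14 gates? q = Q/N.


q = 130.1 / 14 = 9.2929 m^3/s


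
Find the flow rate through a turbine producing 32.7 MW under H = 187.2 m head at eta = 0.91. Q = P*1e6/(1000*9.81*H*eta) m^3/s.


Q = 32.7 * 1e6 / (1000 * 9.81 * 187.2 * 0.91) = 19.5673 m^3/s


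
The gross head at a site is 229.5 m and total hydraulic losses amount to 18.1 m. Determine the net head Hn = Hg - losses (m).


Hn = 229.5 - 18.1 = 211.4000 m


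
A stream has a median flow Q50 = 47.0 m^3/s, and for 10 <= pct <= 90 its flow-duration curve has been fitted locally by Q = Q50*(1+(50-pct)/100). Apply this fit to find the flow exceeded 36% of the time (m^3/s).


Q = 47.0 * (1 + (50 - 36)/100) = 53.5800 m^3/s


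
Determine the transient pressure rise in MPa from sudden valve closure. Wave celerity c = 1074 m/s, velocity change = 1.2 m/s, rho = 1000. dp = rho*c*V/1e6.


dp = 1000 * 1074 * 1.2 / 1e6 = 1.2888 MPa


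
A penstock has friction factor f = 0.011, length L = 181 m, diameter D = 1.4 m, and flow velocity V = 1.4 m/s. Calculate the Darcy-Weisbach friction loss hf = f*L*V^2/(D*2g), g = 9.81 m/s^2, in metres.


hf = 0.011 * 181 * 1.4^2 / (1.4 * 2 * 9.81) = 0.1421 m


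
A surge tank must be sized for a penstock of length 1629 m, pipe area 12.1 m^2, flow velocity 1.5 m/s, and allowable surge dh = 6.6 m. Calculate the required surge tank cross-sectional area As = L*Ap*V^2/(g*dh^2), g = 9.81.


As = 1629 * 12.1 * 1.5^2 / (9.81 * 6.6^2) = 103.7844 m^2


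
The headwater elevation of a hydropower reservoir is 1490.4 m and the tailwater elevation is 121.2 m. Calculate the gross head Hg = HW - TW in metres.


Hg = 1490.4 - 121.2 = 1369.2000 m


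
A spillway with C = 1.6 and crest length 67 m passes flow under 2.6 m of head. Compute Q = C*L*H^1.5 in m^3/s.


Q = 1.6 * 67 * 2.6^1.5 = 449.4225 m^3/s


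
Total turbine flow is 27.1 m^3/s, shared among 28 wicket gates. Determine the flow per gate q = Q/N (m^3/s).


q = 27.1 / 28 = 0.9679 m^3/s


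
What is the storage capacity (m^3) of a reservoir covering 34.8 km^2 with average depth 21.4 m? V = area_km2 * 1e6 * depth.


V = 34.8 * 1e6 * 21.4 = 7.4472e+08 m^3


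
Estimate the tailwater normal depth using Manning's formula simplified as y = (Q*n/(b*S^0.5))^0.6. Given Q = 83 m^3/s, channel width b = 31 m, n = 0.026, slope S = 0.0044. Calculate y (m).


y = (83 * 0.026 / (31 * 0.0044^0.5))^0.6 = 1.0294 m


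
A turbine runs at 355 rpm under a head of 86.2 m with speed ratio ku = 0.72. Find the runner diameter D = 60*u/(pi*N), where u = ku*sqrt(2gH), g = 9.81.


u = 0.72 * sqrt(2*9.81*86.2) = 29.6098 m/s
D = 60 * 29.6098 / (pi * 355) = 1.5930 m


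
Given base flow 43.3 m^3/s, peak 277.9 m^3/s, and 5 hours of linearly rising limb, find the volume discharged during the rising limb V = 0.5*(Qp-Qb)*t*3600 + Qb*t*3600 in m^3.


V = 0.5*(277.9 - 43.3)*5*3600 + 43.3*5*3600 = 2.8908e+06 m^3


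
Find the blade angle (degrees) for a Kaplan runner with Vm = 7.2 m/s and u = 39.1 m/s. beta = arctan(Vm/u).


beta = arctan(7.2 / 39.1) = 10.4337 degrees


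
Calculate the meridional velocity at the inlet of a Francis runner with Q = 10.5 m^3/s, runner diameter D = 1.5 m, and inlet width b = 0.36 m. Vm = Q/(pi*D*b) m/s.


Vm = 10.5 / (pi * 1.5 * 0.36) = 6.1894 m/s


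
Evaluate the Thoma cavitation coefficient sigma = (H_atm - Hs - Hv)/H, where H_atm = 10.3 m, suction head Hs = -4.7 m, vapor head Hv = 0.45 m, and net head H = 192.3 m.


sigma = (10.3 - (-4.7) - 0.45) / 192.3 = 0.0757


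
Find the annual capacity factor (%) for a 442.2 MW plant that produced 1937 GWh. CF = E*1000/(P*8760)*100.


CF = 1937 * 1000 / (442.2 * 8760) * 100 = 50.0042 %


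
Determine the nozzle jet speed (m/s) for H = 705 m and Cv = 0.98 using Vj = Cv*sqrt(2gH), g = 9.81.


Vj = 0.98 * sqrt(2*9.81*705) = 115.2577 m/s


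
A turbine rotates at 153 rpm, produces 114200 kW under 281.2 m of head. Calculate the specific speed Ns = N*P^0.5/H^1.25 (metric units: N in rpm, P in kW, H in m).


Ns = 153 * 114200^0.5 / 281.2^1.25 = 44.9009


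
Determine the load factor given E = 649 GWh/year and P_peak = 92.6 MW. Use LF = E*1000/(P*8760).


LF = 649 * 1000 / (92.6 * 8760) = 0.8001


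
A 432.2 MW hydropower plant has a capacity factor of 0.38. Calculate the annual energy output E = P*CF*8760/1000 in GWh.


E = 432.2 * 0.38 * 8760 / 1000 = 1438.7074 GWh


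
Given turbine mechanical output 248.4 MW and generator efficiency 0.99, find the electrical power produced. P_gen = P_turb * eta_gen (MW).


P_gen = 248.4 * 0.99 = 245.9160 MW


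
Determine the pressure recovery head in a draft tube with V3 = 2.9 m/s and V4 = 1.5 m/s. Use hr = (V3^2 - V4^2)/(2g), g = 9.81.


hr = (2.9^2 - 1.5^2) / (2*9.81) = 0.3140 m


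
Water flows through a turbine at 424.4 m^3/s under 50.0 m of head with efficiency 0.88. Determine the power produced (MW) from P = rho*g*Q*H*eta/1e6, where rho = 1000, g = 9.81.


P = 1000 * 9.81 * 424.4 * 50.0 * 0.88 / 1e6 = 183.1880 MW


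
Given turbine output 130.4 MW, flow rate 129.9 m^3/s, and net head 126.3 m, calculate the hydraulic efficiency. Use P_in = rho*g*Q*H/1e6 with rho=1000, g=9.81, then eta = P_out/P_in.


P_in = 1000 * 9.81 * 129.9 * 126.3 / 1e6 = 160.9465 MW
eta = 130.4 / 160.9465 = 0.8102


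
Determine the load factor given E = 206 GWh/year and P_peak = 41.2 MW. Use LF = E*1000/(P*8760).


LF = 206 * 1000 / (41.2 * 8760) = 0.5708


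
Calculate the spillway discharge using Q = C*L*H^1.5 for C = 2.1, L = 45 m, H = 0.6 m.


Q = 2.1 * 45 * 0.6^1.5 = 43.9196 m^3/s


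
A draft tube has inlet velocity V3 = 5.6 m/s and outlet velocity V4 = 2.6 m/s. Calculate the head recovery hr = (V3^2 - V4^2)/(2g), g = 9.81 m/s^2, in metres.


hr = (5.6^2 - 2.6^2) / (2*9.81) = 1.2538 m


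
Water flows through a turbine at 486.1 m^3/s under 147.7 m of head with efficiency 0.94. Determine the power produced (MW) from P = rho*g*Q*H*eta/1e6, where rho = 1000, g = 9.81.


P = 1000 * 9.81 * 486.1 * 147.7 * 0.94 / 1e6 = 662.0686 MW


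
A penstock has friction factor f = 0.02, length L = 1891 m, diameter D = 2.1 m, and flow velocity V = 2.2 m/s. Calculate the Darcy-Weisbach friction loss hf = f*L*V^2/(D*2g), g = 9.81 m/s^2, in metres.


hf = 0.02 * 1891 * 2.2^2 / (2.1 * 2 * 9.81) = 4.4427 m


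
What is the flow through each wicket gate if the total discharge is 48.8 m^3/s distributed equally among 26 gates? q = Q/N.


q = 48.8 / 26 = 1.8769 m^3/s


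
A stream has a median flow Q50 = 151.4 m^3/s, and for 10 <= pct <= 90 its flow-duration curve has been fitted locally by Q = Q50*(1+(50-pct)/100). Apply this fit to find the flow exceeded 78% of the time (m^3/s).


Q = 151.4 * (1 + (50 - 78)/100) = 109.0080 m^3/s


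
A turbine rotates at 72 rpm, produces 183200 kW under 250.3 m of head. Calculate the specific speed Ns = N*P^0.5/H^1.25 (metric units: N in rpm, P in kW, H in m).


Ns = 72 * 183200^0.5 / 250.3^1.25 = 30.9542


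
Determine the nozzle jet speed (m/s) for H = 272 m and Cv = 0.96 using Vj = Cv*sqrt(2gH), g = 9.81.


Vj = 0.96 * sqrt(2*9.81*272) = 70.1302 m/s


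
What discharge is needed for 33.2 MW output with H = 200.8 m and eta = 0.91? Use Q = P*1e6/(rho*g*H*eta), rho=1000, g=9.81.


Q = 33.2 * 1e6 / (1000 * 9.81 * 200.8 * 0.91) = 18.5210 m^3/s


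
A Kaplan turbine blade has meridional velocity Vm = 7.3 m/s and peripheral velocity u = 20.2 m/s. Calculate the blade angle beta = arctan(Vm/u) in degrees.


beta = arctan(7.3 / 20.2) = 19.8692 degrees


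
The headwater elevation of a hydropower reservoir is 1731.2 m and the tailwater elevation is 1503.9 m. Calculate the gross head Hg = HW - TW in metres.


Hg = 1731.2 - 1503.9 = 227.3000 m


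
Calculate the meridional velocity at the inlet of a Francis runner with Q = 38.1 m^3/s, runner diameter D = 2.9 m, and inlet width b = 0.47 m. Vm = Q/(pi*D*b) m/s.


Vm = 38.1 / (pi * 2.9 * 0.47) = 8.8977 m/s


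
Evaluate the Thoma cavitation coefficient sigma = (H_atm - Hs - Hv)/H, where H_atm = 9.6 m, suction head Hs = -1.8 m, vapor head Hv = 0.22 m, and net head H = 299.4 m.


sigma = (9.6 - (-1.8) - 0.22) / 299.4 = 0.0373


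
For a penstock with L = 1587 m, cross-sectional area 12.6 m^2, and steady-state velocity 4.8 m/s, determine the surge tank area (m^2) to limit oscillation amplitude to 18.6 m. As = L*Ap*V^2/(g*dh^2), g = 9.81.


As = 1587 * 12.6 * 4.8^2 / (9.81 * 18.6^2) = 135.7485 m^2


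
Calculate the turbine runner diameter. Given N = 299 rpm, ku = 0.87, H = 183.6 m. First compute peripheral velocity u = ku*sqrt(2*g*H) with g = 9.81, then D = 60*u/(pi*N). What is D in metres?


u = 0.87 * sqrt(2*9.81*183.6) = 52.2162 m/s
D = 60 * 52.2162 / (pi * 299) = 3.3353 m


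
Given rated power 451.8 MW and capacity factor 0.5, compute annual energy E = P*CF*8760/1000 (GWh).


E = 451.8 * 0.5 * 8760 / 1000 = 1978.8840 GWh


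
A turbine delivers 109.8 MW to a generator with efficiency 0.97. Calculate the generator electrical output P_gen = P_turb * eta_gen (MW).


P_gen = 109.8 * 0.97 = 106.5060 MW


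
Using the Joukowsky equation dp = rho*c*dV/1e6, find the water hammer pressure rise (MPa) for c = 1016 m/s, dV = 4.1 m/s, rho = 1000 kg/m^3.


dp = 1000 * 1016 * 4.1 / 1e6 = 4.1656 MPa


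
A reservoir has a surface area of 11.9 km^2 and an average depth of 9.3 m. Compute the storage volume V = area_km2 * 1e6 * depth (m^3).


V = 11.9 * 1e6 * 9.3 = 1.1067e+08 m^3


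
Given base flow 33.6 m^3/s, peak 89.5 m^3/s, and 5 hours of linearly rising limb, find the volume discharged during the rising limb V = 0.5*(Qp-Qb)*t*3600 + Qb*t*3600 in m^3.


V = 0.5*(89.5 - 33.6)*5*3600 + 33.6*5*3600 = 1.1079e+06 m^3


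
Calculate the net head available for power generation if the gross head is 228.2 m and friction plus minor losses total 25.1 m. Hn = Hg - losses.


Hn = 228.2 - 25.1 = 203.1000 m


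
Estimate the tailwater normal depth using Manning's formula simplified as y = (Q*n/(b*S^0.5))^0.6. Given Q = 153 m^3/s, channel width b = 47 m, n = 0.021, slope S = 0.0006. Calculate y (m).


y = (153 * 0.021 / (47 * 0.0006^0.5))^0.6 = 1.8512 m


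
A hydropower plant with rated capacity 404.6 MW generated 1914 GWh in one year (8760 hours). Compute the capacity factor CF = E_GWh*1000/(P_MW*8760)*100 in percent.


CF = 1914 * 1000 / (404.6 * 8760) * 100 = 54.0023 %


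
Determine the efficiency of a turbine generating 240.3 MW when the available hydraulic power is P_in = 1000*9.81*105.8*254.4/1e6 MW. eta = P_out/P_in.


P_in = 1000 * 9.81 * 105.8 * 254.4 / 1e6 = 264.0413 MW
eta = 240.3 / 264.0413 = 0.9101


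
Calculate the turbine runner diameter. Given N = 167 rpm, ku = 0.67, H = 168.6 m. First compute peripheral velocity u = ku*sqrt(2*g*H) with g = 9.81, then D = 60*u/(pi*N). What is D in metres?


u = 0.67 * sqrt(2*9.81*168.6) = 38.5348 m/s
D = 60 * 38.5348 / (pi * 167) = 4.4069 m


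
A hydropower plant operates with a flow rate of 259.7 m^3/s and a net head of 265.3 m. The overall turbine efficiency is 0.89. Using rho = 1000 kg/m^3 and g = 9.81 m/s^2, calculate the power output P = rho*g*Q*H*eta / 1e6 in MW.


P = 1000 * 9.81 * 259.7 * 265.3 * 0.89 / 1e6 = 601.5451 MW


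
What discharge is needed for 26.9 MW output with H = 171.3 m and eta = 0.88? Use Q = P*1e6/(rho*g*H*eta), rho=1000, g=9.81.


Q = 26.9 * 1e6 / (1000 * 9.81 * 171.3 * 0.88) = 18.1904 m^3/s


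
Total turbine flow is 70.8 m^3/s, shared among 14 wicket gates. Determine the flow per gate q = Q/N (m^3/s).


q = 70.8 / 14 = 5.0571 m^3/s


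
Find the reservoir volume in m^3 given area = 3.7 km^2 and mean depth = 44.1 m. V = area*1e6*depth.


V = 3.7 * 1e6 * 44.1 = 1.6317e+08 m^3


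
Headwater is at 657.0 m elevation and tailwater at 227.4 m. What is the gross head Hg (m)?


Hg = 657.0 - 227.4 = 429.6000 m


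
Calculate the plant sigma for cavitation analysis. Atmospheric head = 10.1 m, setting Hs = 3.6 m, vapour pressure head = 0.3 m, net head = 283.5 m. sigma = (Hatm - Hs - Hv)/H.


sigma = (10.1 - 3.6 - 0.3) / 283.5 = 0.0219


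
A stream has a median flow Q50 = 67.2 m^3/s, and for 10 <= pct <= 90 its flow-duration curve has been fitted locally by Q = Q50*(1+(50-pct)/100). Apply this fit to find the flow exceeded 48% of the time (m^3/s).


Q = 67.2 * (1 + (50 - 48)/100) = 68.5440 m^3/s


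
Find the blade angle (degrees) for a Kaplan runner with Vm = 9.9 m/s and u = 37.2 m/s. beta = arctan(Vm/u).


beta = arctan(9.9 / 37.2) = 14.9027 degrees


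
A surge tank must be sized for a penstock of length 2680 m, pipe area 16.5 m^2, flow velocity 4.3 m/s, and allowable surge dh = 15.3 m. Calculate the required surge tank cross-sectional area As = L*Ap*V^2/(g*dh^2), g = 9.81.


As = 2680 * 16.5 * 4.3^2 / (9.81 * 15.3^2) = 356.0441 m^2


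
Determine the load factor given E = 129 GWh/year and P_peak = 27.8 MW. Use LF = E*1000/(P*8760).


LF = 129 * 1000 / (27.8 * 8760) = 0.5297


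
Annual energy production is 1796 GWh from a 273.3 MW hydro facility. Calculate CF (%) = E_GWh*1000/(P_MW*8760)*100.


CF = 1796 * 1000 / (273.3 * 8760) * 100 = 75.0175 %


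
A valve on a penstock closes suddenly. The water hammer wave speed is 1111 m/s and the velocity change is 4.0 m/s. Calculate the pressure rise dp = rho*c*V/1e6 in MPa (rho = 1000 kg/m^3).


dp = 1000 * 1111 * 4.0 / 1e6 = 4.4440 MPa


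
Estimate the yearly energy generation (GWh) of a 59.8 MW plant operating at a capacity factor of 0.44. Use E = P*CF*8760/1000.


E = 59.8 * 0.44 * 8760 / 1000 = 230.4931 GWh


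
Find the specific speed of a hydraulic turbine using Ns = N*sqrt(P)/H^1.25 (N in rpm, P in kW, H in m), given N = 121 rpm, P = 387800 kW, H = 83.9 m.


Ns = 121 * 387800^0.5 / 83.9^1.25 = 296.7473


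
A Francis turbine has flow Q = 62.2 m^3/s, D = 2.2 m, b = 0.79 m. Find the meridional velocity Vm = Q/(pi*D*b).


Vm = 62.2 / (pi * 2.2 * 0.79) = 11.3918 m/s


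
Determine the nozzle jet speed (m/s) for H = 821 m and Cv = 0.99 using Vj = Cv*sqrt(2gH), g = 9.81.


Vj = 0.99 * sqrt(2*9.81*821) = 125.6482 m/s


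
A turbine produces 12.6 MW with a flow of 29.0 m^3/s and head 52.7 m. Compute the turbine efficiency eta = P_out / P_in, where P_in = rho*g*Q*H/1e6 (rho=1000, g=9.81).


P_in = 1000 * 9.81 * 29.0 * 52.7 / 1e6 = 14.9926 MW
eta = 12.6 / 14.9926 = 0.8404


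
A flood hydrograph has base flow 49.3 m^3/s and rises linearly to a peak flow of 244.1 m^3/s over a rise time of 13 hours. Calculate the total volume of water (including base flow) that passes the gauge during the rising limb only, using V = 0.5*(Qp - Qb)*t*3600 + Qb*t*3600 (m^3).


V = 0.5*(244.1 - 49.3)*13*3600 + 49.3*13*3600 = 6.8656e+06 m^3


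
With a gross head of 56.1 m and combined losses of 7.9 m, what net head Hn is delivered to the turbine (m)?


Hn = 56.1 - 7.9 = 48.2000 m


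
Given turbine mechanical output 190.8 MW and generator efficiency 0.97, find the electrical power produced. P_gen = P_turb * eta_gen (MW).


P_gen = 190.8 * 0.97 = 185.0760 MW


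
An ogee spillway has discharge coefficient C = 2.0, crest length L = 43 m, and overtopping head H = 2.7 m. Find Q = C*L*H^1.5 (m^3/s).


Q = 2.0 * 43 * 2.7^1.5 = 381.5435 m^3/s


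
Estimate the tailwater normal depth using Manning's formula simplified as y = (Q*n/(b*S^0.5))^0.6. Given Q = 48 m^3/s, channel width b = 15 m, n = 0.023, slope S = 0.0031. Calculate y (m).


y = (48 * 0.023 / (15 * 0.0031^0.5))^0.6 = 1.1823 m


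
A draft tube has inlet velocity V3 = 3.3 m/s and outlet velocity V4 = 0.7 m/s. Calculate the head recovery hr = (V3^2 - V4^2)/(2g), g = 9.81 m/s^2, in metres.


hr = (3.3^2 - 0.7^2) / (2*9.81) = 0.5301 m


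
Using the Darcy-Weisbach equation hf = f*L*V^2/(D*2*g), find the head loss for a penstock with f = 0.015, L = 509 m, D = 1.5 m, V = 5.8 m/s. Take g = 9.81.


hf = 0.015 * 509 * 5.8^2 / (1.5 * 2 * 9.81) = 8.7272 m


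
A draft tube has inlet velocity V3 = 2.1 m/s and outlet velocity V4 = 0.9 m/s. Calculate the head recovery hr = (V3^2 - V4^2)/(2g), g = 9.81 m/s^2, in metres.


hr = (2.1^2 - 0.9^2) / (2*9.81) = 0.1835 m


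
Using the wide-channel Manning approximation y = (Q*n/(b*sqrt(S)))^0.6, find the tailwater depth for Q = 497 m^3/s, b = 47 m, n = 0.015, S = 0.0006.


y = (497 * 0.015 / (47 * 0.0006^0.5))^0.6 = 3.0674 m


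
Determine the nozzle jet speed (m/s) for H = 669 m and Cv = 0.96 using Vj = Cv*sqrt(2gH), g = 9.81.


Vj = 0.96 * sqrt(2*9.81*669) = 109.9851 m/s


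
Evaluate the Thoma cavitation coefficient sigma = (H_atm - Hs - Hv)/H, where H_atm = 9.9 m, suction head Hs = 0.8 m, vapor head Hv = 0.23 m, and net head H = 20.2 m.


sigma = (9.9 - 0.8 - 0.23) / 20.2 = 0.4391


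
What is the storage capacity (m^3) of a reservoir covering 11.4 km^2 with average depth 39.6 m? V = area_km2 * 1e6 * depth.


V = 11.4 * 1e6 * 39.6 = 4.5144e+08 m^3


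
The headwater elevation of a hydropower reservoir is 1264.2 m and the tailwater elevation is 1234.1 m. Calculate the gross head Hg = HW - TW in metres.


Hg = 1264.2 - 1234.1 = 30.1000 m


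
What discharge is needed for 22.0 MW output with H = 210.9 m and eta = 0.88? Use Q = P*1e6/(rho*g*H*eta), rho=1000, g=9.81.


Q = 22.0 * 1e6 / (1000 * 9.81 * 210.9 * 0.88) = 12.0835 m^3/s


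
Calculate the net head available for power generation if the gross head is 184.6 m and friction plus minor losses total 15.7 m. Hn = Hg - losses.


Hn = 184.6 - 15.7 = 168.9000 m


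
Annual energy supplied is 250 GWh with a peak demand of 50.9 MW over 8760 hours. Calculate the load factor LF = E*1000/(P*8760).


LF = 250 * 1000 / (50.9 * 8760) = 0.5607


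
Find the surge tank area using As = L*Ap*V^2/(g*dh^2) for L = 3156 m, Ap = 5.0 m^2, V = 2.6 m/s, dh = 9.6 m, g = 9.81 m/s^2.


As = 3156 * 5.0 * 2.6^2 / (9.81 * 9.6^2) = 117.9892 m^2


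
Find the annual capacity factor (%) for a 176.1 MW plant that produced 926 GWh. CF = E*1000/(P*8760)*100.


CF = 926 * 1000 / (176.1 * 8760) * 100 = 60.0271 %


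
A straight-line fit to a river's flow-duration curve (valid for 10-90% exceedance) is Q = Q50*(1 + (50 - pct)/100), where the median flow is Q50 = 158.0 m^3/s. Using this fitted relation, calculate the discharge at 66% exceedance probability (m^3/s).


Q = 158.0 * (1 + (50 - 66)/100) = 132.7200 m^3/s


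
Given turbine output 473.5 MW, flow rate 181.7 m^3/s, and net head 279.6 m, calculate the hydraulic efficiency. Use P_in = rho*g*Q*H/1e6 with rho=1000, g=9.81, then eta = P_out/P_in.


P_in = 1000 * 9.81 * 181.7 * 279.6 / 1e6 = 498.3806 MW
eta = 473.5 / 498.3806 = 0.9501


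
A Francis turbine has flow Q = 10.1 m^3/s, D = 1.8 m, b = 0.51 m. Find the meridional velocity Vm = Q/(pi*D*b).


Vm = 10.1 / (pi * 1.8 * 0.51) = 3.5021 m/s


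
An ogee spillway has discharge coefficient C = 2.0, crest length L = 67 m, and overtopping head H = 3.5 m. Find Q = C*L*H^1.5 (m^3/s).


Q = 2.0 * 67 * 3.5^1.5 = 877.4187 m^3/s
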